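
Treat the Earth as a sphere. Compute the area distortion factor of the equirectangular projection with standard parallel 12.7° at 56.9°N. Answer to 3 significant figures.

In the equirectangular projection with standard parallel φ₀ = 12.7° (x = Rλ cos φ₀, y = Rφ), meridians are true-scale (h = 1) and the parallel scale is k = cos φ₀ / cos φ.
Areal scale = h·k = 1 × cos φ₀ / cos φ; at 56.9°, h = 1.000, k = 1.786, so h·k = 1.786.

1.79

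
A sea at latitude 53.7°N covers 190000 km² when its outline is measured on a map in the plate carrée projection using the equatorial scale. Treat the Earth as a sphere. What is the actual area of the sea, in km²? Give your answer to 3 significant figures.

For the equirectangular projection with φ₀ = 0 (plate carrée), h = 1 along meridians and k = sec φ along parallels.
Areal scale = h·k = 1 × sec φ; at 53.7°, h = 1.000, k = 1.689, so h·k = 1.689.
True area = apparent / (areal scale) = 190000 / 1.689 ≈ 112000 km².

112000 km²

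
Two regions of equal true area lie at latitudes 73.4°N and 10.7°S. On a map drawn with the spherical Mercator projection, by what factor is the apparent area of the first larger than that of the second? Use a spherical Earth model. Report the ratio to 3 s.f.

On Mercator, area is exaggerated by sec²φ = 1/cos²φ.
At 73.4°: sec²(73.4°) = 1/0.2857² = 12.25.
At 10.7°: sec²(10.7°) = 1/0.9826² = 1.036.
Ratio = 12.25/1.036 = cos²(10.7°)/cos²(73.4°) ≈ 11.8.

11.8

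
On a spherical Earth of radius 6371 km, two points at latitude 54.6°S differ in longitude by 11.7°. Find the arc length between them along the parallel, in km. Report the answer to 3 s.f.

754 km

Arc length along a parallel = R cos φ · Δλ (with Δλ in radians).
= 6371 × cos 54.6° × (11.7° × π/180) = 6371 × 0.5793 × 0.2042 ≈ 754 km.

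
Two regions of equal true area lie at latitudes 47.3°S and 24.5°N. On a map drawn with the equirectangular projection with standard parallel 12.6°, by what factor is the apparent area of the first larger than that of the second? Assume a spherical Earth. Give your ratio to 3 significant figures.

The equidistant cylindrical projection with φ₀ = 12.6° has h = 1 (meridians true) and k = cos φ₀ / cos φ along parallels.
Areal scale at 47.3°: h·k = 1.000 × 1.439 = 1.439.
Areal scale at 24.5°: h·k = 1.000 × 1.072 = 1.072.
Ratio = 1.439/1.072 ≈ 1.34.

1.34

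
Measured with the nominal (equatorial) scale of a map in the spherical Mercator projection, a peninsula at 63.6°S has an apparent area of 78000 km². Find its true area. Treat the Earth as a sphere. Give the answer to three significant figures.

Mercator is conformal, so the point scale is isotropic: h = k = sec φ = 1/cos φ.
Areal scale = k² = sec²φ = 1/cos²(63.6°) = 1/0.4446² = 5.058.
True area = apparent / (areal scale) = 78000 / 5.058 ≈ 15400 km².

15400 km²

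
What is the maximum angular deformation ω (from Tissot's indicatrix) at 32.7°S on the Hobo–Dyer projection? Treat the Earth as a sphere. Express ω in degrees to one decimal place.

6.7°

Hobo–Dyer is a cylindrical equal-area projection with standard parallels at ±37.5°. Cylindrical equal-area (φ₀ = 37.5°): h = cos φ / cos 37.5° along meridians, k = cos 37.5° / cos φ along parallels; h·k = 1.
At 32.7°: h = 1.061, k = 0.9428; principal scales a = 1.061, b = 0.9428.
sin(ω/2) = (a − b)/(a + b) = 0.1179/2.003 = 0.05886, so ω = 2 arcsin(0.05886) ≈ 6.7°.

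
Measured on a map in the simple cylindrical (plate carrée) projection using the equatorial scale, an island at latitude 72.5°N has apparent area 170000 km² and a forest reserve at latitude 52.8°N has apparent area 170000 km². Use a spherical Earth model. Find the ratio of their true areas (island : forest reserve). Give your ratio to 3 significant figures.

Plate carrée has h = 1 and k = sec φ, giving areal scale sec φ; true area = (apparent area) · cos φ.
True area of island: 170000 × cos(72.5°) = 170000 × 0.3007 = 51120 km².
True area of forest reserve: 170000 × cos(52.8°) = 170000 × 0.6046 = 102800 km².
Ratio = 51120 / 102800 ≈ 0.497.

0.497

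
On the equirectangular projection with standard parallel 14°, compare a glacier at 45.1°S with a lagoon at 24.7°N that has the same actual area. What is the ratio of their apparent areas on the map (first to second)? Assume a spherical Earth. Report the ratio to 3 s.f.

The equidistant cylindrical projection with φ₀ = 14° has h = 1 (meridians true) and k = cos φ₀ / cos φ along parallels.
Areal scale at 45.1°: h·k = 1.000 × 1.375 = 1.375.
Areal scale at 24.7°: h·k = 1.000 × 1.068 = 1.068.
Ratio = 1.375/1.068 ≈ 1.29.

1.29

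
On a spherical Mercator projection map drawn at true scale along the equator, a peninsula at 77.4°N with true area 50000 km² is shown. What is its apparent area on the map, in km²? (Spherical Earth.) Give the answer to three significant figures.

1050000 km²

The Mercator projection is conformal; its linear scale factor is the same in every direction and equals sec φ = 1/cos φ.
Areal scale = k² = sec²φ = 1/cos²(77.4°) = 1/0.2181² = 21.01.
Apparent area = 50000 × 21.01 ≈ 1050000 km².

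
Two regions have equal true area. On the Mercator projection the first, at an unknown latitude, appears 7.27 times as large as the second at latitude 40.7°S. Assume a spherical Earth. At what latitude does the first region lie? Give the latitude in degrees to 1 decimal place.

On Mercator, (apparent₁)/(apparent₂) = sec²φ₁ / sec²φ₂ when true areas are equal.
cos²φ₂ / cos²φ₁ = 7.27  ⇒  cos φ₁ = cos 40.7° / √7.27 = 0.7581/2.696 = 0.2812.
φ₁ = arccos(0.2812) ≈ 73.7°.

73.7°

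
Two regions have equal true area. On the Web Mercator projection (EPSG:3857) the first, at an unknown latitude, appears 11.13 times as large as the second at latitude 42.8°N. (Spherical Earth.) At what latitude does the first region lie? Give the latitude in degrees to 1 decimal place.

77.3°

On Mercator, (apparent₁)/(apparent₂) = sec²φ₁ / sec²φ₂ when true areas are equal.
cos²φ₂ / cos²φ₁ = 11.13  ⇒  cos φ₁ = cos 42.8° / √11.13 = 0.7337/3.336 = 0.2199.
φ₁ = arccos(0.2199) ≈ 77.3°.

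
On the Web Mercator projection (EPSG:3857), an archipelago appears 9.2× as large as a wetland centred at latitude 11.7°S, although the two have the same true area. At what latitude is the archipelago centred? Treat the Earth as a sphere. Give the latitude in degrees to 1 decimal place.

71.2°

On Mercator, (apparent₁)/(apparent₂) = sec²φ₁ / sec²φ₂ when true areas are equal.
cos²φ₂ / cos²φ₁ = 9.2  ⇒  cos φ₁ = cos 11.7° / √9.2 = 0.9792/3.033 = 0.3228.
φ₁ = arccos(0.3228) ≈ 71.2°.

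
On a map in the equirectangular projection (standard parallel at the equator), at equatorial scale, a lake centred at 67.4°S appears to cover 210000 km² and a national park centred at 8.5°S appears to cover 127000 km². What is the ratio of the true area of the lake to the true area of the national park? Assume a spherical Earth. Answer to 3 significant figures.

On the plate carrée, areal scale = h·k = 1 × sec φ, so true area = apparent × cos φ.
True area of lake: 210000 × cos(67.4°) = 210000 × 0.3843 = 80700 km².
True area of national park: 127000 × cos(8.5°) = 127000 × 0.9890 = 125600 km².
Ratio = 80700 / 125600 ≈ 0.643.

0.643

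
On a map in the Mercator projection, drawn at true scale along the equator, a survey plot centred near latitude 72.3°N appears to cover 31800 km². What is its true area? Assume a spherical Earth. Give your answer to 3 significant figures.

The Mercator projection is conformal; its linear scale factor is the same in every direction and equals sec φ = 1/cos φ.
Areal scale = k² = sec²φ = 1/cos²(72.3°) = 1/0.3040² = 10.82.
True area = apparent / (areal scale) = 31800 / 10.82 ≈ 2940 km².

2940 km²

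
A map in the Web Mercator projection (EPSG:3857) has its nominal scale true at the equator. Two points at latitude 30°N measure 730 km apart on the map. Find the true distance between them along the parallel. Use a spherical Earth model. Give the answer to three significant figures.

The Mercator projection is conformal; its linear scale factor is the same in every direction and equals sec φ = 1/cos φ.
Along the parallel at 30°, map distances are exaggerated by k = sec 30° = 1.155.
True distance = 730 / 1.155 = 730 × cos 30° ≈ 632 km.

632 km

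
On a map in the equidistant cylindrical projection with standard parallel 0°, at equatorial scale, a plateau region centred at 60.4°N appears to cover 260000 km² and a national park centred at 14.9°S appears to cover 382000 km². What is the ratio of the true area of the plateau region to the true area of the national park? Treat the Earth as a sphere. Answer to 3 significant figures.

0.348

On the plate carrée, areal scale = h·k = 1 × sec φ, so true area = apparent × cos φ.
True area of plateau region: 260000 × cos(60.4°) = 260000 × 0.4939 = 128400 km².
True area of national park: 382000 × cos(14.9°) = 382000 × 0.9664 = 369200 km².
Ratio = 128400 / 369200 ≈ 0.348.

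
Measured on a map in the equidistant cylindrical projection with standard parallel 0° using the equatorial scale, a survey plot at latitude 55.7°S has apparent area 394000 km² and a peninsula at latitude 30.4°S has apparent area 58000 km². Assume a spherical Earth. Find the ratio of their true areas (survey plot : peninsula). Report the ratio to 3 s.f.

On the plate carrée, areal scale = h·k = 1 × sec φ, so true area = apparent × cos φ.
True area of survey plot: 394000 × cos(55.7°) = 394000 × 0.5635 = 222000 km².
True area of peninsula: 58000 × cos(30.4°) = 58000 × 0.8625 = 50030 km².
Ratio = 222000 / 50030 ≈ 4.44.

4.44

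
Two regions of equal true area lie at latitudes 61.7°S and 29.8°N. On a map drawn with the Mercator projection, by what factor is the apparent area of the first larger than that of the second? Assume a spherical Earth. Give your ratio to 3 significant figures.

Mercator is conformal with k = sec φ, so areal scale = k² = sec²φ.
At 61.7°: sec²(61.7°) = 1/0.4741² = 4.449.
At 29.8°: sec²(29.8°) = 1/0.8678² = 1.328.
Ratio = 4.449/1.328 = cos²(29.8°)/cos²(61.7°) ≈ 3.35.

3.35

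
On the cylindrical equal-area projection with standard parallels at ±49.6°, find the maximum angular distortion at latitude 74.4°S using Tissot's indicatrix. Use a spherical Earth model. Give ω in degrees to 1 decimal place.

Cylindrical equal-area (φ₀ = 49.6°): h = cos φ / cos 49.6° along meridians, k = cos 49.6° / cos φ along parallels; h·k = 1.
At 74.4°: h = 0.4149, k = 2.410; principal scales a = 2.410, b = 0.4149.
sin(ω/2) = (a − b)/(a + b) = 1.995/2.825 = 0.7063, so ω = 2 arcsin(0.7063) ≈ 89.9°.

89.9°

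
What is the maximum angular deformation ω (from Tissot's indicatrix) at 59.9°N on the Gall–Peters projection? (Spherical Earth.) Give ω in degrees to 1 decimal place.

Gall–Peters is a cylindrical equal-area projection with standard parallels at ±45°. Cylindrical equal-area (φ₀ = 45°): h = cos φ / cos 45° along meridians, k = cos 45° / cos φ along parallels; h·k = 1.
At 59.9°: h = 0.7092, k = 1.410; principal scales a = 1.410, b = 0.7092.
sin(ω/2) = (a − b)/(a + b) = 0.7007/2.119 = 0.3306, so ω = 2 arcsin(0.3306) ≈ 38.6°.

38.6°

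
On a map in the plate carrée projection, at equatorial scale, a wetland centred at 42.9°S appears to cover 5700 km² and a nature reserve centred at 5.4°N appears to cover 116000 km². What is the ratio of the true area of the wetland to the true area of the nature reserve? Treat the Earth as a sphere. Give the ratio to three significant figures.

On the plate carrée, areal scale = h·k = 1 × sec φ, so true area = apparent × cos φ.
True area of wetland: 5700 × cos(42.9°) = 5700 × 0.7325 = 4175 km².
True area of nature reserve: 116000 × cos(5.4°) = 116000 × 0.9956 = 115500 km².
Ratio = 4175 / 115500 ≈ 0.0362.

0.0362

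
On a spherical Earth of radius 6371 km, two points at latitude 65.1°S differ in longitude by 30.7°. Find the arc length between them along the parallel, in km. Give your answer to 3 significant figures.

1440 km

Arc length along a parallel = R cos φ · Δλ (with Δλ in radians).
= 6371 × cos 65.1° × (30.7° × π/180) = 6371 × 0.4210 × 0.5358 ≈ 1440 km.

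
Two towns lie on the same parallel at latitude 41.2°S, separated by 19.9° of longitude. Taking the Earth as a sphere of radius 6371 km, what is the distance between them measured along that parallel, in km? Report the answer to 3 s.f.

Arc length along a parallel = R cos φ · Δλ (with Δλ in radians).
= 6371 × cos 41.2° × (19.9° × π/180) = 6371 × 0.7524 × 0.3473 ≈ 1660 km.

1660 km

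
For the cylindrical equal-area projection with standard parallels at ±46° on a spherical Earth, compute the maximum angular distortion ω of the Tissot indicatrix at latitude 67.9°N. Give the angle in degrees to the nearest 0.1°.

For cylindrical equal-area with standard parallel φ₀, h = cos φ / cos φ₀ and k = cos φ₀ / cos φ, so h·k = 1.
At 67.9°: h = 0.5416, k = 1.846; principal scales a = 1.846, b = 0.5416.
sin(ω/2) = (a − b)/(a + b) = 1.305/2.388 = 0.5464, so ω = 2 arcsin(0.5464) ≈ 66.2°.

66.2°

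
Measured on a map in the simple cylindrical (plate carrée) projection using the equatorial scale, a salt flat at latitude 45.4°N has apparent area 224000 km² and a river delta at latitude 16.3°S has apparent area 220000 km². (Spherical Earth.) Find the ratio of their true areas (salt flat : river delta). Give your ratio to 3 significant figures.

0.745

On the plate carrée, areal scale = h·k = 1 × sec φ, so true area = apparent × cos φ.
True area of salt flat: 224000 × cos(45.4°) = 224000 × 0.7022 = 157300 km².
True area of river delta: 220000 × cos(16.3°) = 220000 × 0.9598 = 211200 km².
Ratio = 157300 / 211200 ≈ 0.745.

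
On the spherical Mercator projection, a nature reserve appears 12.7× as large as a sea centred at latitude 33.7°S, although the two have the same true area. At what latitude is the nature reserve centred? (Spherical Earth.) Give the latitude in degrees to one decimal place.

On Mercator, (apparent₁)/(apparent₂) = sec²φ₁ / sec²φ₂ when true areas are equal.
cos²φ₂ / cos²φ₁ = 12.7  ⇒  cos φ₁ = cos 33.7° / √12.7 = 0.8320/3.564 = 0.2335.
φ₁ = arccos(0.2335) ≈ 76.5°.

76.5°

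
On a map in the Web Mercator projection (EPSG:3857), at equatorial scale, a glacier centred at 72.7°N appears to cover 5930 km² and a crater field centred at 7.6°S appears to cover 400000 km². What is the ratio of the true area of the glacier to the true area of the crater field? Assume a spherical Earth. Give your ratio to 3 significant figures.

0.00133

Mercator's areal exaggeration is sec²φ; hence true area = (apparent area) · cos²φ.
True area of glacier: 5930 × cos²(72.7°) = 5930 × 0.08843 = 524.4 km².
True area of crater field: 400000 × cos²(7.6°) = 400000 × 0.9825 = 393000 km².
Ratio = 524.4 / 393000 ≈ 0.00133.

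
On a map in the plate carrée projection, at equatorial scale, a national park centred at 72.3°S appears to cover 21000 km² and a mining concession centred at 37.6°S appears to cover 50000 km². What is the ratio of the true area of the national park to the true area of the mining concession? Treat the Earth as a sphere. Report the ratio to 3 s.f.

On the plate carrée, areal scale = h·k = 1 × sec φ, so true area = apparent × cos φ.
True area of national park: 21000 × cos(72.3°) = 21000 × 0.3040 = 6385 km².
True area of mining concession: 50000 × cos(37.6°) = 50000 × 0.7923 = 39610 km².
Ratio = 6385 / 39610 ≈ 0.161.

0.161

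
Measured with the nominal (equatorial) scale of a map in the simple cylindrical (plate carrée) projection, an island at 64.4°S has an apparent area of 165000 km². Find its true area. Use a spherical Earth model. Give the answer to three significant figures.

For the equirectangular projection with φ₀ = 0 (plate carrée), h = 1 along meridians and k = sec φ along parallels.
Areal scale = h·k = 1 × sec φ; at 64.4°, h = 1.000, k = 2.314, so h·k = 2.314.
True area = apparent / (areal scale) = 165000 / 2.314 ≈ 71300 km².

71300 km²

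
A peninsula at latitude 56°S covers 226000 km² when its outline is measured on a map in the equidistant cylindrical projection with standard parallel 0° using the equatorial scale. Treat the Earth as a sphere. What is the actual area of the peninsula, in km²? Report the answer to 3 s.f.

126000 km²

For the equirectangular projection with φ₀ = 0 (plate carrée), h = 1 along meridians and k = sec φ along parallels.
Areal scale = h·k = 1 × sec φ; at 56°, h = 1.000, k = 1.788, so h·k = 1.788.
True area = apparent / (areal scale) = 226000 / 1.788 ≈ 126000 km².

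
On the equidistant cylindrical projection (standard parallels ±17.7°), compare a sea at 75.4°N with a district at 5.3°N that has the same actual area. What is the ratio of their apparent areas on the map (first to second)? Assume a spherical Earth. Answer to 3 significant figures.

3.95

The equidistant cylindrical projection with φ₀ = 17.7° has h = 1 (meridians true) and k = cos φ₀ / cos φ along parallels.
Areal scale at 75.4°: h·k = 1.000 × 3.779 = 3.779.
Areal scale at 5.3°: h·k = 1.000 × 0.9568 = 0.9568.
Ratio = 3.779/0.9568 ≈ 3.95.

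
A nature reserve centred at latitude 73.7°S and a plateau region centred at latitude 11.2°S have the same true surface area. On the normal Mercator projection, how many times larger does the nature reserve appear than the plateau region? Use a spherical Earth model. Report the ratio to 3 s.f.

On Mercator, area is exaggerated by sec²φ = 1/cos²φ.
At 73.7°: sec²(73.7°) = 1/0.2807² = 12.69.
At 11.2°: sec²(11.2°) = 1/0.9810² = 1.039.
Ratio = 12.69/1.039 = cos²(11.2°)/cos²(73.7°) ≈ 12.2.

12.2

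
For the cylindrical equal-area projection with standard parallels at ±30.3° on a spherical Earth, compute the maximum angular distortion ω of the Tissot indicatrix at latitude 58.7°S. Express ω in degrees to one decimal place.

Cylindrical equal-area (φ₀ = 30.3°): h = cos φ / cos 30.3° along meridians, k = cos 30.3° / cos φ along parallels; h·k = 1.
At 58.7°: h = 0.6017, k = 1.662; principal scales a = 1.662, b = 0.6017.
sin(ω/2) = (a − b)/(a + b) = 1.060/2.264 = 0.4684, so ω = 2 arcsin(0.4684) ≈ 55.9°.

55.9°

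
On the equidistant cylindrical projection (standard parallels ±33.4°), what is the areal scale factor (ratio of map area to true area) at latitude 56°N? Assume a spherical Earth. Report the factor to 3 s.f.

1.49

In the equirectangular projection with standard parallel φ₀ = 33.4° (x = Rλ cos φ₀, y = Rφ), meridians are true-scale (h = 1) and the parallel scale is k = cos φ₀ / cos φ.
Areal scale = h·k = 1 × cos φ₀ / cos φ; at 56°, h = 1.000, k = 1.493, so h·k = 1.493.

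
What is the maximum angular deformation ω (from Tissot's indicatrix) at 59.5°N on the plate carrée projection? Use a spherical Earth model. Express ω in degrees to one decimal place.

Plate carrée maps x = Rλ, y = Rφ. The meridian scale is h = 1 and the parallel scale is k = 1/cos φ = sec φ.
At 59.5°: h = 1.000, k = 1.970; principal scales a = 1.970, b = 1.000.
sin(ω/2) = (a − b)/(a + b) = 0.9703/2.970 = 0.3267, so ω = 2 arcsin(0.3267) ≈ 38.1°.

38.1°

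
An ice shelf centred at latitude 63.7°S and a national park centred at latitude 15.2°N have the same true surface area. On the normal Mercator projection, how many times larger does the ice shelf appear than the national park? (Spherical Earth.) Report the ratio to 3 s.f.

4.74

Mercator is conformal with k = sec φ, so areal scale = k² = sec²φ.
At 63.7°: sec²(63.7°) = 1/0.4431² = 5.094.
At 15.2°: sec²(15.2°) = 1/0.9650² = 1.074.
Ratio = 5.094/1.074 = cos²(15.2°)/cos²(63.7°) ≈ 4.74.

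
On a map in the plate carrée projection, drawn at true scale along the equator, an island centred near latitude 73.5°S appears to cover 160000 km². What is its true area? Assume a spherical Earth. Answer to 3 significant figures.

45400 km²

Plate carrée maps x = Rλ, y = Rφ. The meridian scale is h = 1 and the parallel scale is k = 1/cos φ = sec φ.
Areal scale = h·k = 1 × sec φ; at 73.5°, h = 1.000, k = 3.521, so h·k = 3.521.
True area = apparent / (areal scale) = 160000 / 3.521 ≈ 45400 km².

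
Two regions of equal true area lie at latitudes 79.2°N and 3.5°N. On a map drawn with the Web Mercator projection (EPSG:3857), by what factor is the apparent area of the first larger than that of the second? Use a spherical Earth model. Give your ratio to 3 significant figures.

Mercator is conformal with k = sec φ, so areal scale = k² = sec²φ.
At 79.2°: sec²(79.2°) = 1/0.1874² = 28.48.
At 3.5°: sec²(3.5°) = 1/0.9981² = 1.004.
Ratio = 28.48/1.004 = cos²(3.5°)/cos²(79.2°) ≈ 28.4.

28.4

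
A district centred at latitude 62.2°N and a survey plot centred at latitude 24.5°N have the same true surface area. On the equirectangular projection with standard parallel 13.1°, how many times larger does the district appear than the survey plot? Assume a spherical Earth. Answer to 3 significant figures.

The equidistant cylindrical projection with φ₀ = 13.1° has h = 1 (meridians true) and k = cos φ₀ / cos φ along parallels.
Areal scale at 62.2°: h·k = 1.000 × 2.088 = 2.088.
Areal scale at 24.5°: h·k = 1.000 × 1.070 = 1.070.
Ratio = 2.088/1.070 ≈ 1.95.

1.95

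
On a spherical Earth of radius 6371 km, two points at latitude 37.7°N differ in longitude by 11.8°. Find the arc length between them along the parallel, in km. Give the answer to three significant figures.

1040 km

Arc length along a parallel = R cos φ · Δλ (with Δλ in radians).
= 6371 × cos 37.7° × (11.8° × π/180) = 6371 × 0.7912 × 0.2059 ≈ 1040 km.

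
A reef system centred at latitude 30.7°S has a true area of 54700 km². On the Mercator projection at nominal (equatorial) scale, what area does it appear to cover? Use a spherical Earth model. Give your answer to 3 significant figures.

The Mercator projection is conformal; its linear scale factor is the same in every direction and equals sec φ = 1/cos φ.
Areal scale = k² = sec²φ = 1/cos²(30.7°) = 1/0.8599² = 1.353.
Apparent area = 54700 × 1.353 ≈ 74000 km².

74000 km²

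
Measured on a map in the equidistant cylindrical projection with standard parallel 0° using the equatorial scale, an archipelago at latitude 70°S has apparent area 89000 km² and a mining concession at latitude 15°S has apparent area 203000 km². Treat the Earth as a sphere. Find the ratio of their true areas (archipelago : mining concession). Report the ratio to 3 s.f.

0.155

On the plate carrée, areal scale = h·k = 1 × sec φ, so true area = apparent × cos φ.
True area of archipelago: 89000 × cos(70°) = 89000 × 0.3420 = 30440 km².
True area of mining concession: 203000 × cos(15°) = 203000 × 0.9659 = 196100 km².
Ratio = 30440 / 196100 ≈ 0.155.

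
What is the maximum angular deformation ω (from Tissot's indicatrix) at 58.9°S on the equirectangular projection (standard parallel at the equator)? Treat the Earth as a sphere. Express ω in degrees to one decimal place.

In the plate carrée (x = Rλ, y = Rφ), meridians are true-scale (h = 1) and parallels are stretched by k = sec φ.
At 58.9°: h = 1.000, k = 1.936; principal scales a = 1.936, b = 1.000.
sin(ω/2) = (a − b)/(a + b) = 0.9360/2.936 = 0.3188, so ω = 2 arcsin(0.3188) ≈ 37.2°.

37.2°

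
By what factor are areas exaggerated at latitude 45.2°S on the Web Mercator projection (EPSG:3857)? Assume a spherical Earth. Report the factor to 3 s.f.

Mercator is conformal, so the point scale is isotropic: h = k = sec φ = 1/cos φ.
Areal scale = k² = sec²φ = 1/cos²(45.2°) = 1/0.7046² = 2.014.

2.01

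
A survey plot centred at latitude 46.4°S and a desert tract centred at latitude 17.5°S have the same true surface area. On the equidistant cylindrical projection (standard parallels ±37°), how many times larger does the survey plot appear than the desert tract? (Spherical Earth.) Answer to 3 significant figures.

1.38

In the equirectangular projection with standard parallel φ₀ = 37° (x = Rλ cos φ₀, y = Rφ), meridians are true-scale (h = 1) and the parallel scale is k = cos φ₀ / cos φ.
Areal scale at 46.4°: h·k = 1.000 × 1.158 = 1.158.
Areal scale at 17.5°: h·k = 1.000 × 0.8374 = 0.8374.
Ratio = 1.158/0.8374 ≈ 1.38.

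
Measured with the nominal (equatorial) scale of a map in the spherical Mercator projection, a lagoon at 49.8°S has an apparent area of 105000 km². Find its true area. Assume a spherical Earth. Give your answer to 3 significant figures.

Mercator is conformal, so the point scale is isotropic: h = k = sec φ = 1/cos φ.
Areal scale = k² = sec²φ = 1/cos²(49.8°) = 1/0.6455² = 2.400.
True area = apparent / (areal scale) = 105000 / 2.400 ≈ 43700 km².

43700 km²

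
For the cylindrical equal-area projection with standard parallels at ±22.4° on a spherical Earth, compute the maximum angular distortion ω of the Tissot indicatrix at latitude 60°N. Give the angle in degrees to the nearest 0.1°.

66.4°

A cylindrical equal-area projection with standard parallel φ₀ has meridian scale h = cos φ / cos φ₀ and parallel scale k = cos φ₀ / cos φ (so areas are preserved, h·k = 1).
At 60°: h = 0.5408, k = 1.849; principal scales a = 1.849, b = 0.5408.
sin(ω/2) = (a − b)/(a + b) = 1.308/2.390 = 0.5474, so ω = 2 arcsin(0.5474) ≈ 66.4°.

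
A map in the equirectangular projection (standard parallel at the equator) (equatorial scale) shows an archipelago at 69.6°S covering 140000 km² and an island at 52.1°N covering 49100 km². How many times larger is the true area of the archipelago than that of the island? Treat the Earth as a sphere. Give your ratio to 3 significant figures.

On the plate carrée, areal scale = h·k = 1 × sec φ, so true area = apparent × cos φ.
True area of archipelago: 140000 × cos(69.6°) = 140000 × 0.3486 = 48800 km².
True area of island: 49100 × cos(52.1°) = 49100 × 0.6143 = 30160 km².
Ratio = 48800 / 30160 ≈ 1.62.

1.62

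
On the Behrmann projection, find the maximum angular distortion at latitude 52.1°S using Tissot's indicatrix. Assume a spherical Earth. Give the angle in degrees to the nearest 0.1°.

38.6°

The Behrmann projection is cylindrical equal-area with φ₀ = 30°. For cylindrical equal-area with standard parallel φ₀, h = cos φ / cos φ₀ and k = cos φ₀ / cos φ, so h·k = 1.
At 52.1°: h = 0.7093, k = 1.410; principal scales a = 1.410, b = 0.7093.
sin(ω/2) = (a − b)/(a + b) = 0.7005/2.119 = 0.3306, so ω = 2 arcsin(0.3306) ≈ 38.6°.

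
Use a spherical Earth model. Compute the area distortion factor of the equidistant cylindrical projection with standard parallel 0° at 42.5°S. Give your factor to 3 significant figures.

For the equirectangular projection with φ₀ = 0 (plate carrée), h = 1 along meridians and k = sec φ along parallels.
Areal scale = h·k = 1 × sec φ; at 42.5°, h = 1.000, k = 1.356, so h·k = 1.356.

1.36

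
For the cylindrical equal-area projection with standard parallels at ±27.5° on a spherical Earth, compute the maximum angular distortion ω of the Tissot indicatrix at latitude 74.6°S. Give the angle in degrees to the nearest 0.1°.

113.3°

Cylindrical equal-area (φ₀ = 27.5°): h = cos φ / cos 27.5° along meridians, k = cos 27.5° / cos φ along parallels; h·k = 1.
At 74.6°: h = 0.2994, k = 3.340; principal scales a = 3.340, b = 0.2994.
sin(ω/2) = (a − b)/(a + b) = 3.041/3.640 = 0.8355, so ω = 2 arcsin(0.8355) ≈ 113.3°.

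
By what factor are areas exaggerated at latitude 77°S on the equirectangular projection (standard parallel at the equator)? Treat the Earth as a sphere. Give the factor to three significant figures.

For the equirectangular projection with φ₀ = 0 (plate carrée), h = 1 along meridians and k = sec φ along parallels.
Areal scale = h·k = 1 × sec φ; at 77°, h = 1.000, k = 4.445, so h·k = 4.445.

4.45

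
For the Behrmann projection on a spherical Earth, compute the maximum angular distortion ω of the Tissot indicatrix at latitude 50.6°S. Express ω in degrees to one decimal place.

35.0°

Behrmann is a cylindrical equal-area projection with standard parallels at ±30°. For cylindrical equal-area with standard parallel φ₀, h = cos φ / cos φ₀ and k = cos φ₀ / cos φ, so h·k = 1.
At 50.6°: h = 0.7329, k = 1.364; principal scales a = 1.364, b = 0.7329.
sin(ω/2) = (a − b)/(a + b) = 0.6315/2.097 = 0.3011, so ω = 2 arcsin(0.3011) ≈ 35.0°.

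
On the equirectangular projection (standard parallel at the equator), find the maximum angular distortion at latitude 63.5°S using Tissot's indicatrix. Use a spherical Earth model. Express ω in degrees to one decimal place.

Plate carrée maps x = Rλ, y = Rφ. The meridian scale is h = 1 and the parallel scale is k = 1/cos φ = sec φ.
At 63.5°: h = 1.000, k = 2.241; principal scales a = 2.241, b = 1.000.
sin(ω/2) = (a − b)/(a + b) = 1.241/3.241 = 0.3829, so ω = 2 arcsin(0.3829) ≈ 45.0°.

45.0°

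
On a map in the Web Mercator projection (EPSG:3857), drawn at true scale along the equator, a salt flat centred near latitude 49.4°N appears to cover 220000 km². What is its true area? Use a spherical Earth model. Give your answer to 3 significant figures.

93200 km²

For Mercator, h = k = sec φ (a conformal cylindrical projection has a single point scale, 1/cos φ).
Areal scale = k² = sec²φ = 1/cos²(49.4°) = 1/0.6508² = 2.361.
True area = apparent / (areal scale) = 220000 / 2.361 ≈ 93200 km².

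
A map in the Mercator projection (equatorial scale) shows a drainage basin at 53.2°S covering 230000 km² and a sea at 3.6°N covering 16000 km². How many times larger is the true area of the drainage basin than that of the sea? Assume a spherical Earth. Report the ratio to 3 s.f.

5.18

Since Mercator area scale is 1/cos²φ, the true area equals the apparent area multiplied by cos²φ.
True area of drainage basin: 230000 × cos²(53.2°) = 230000 × 0.3588 = 82530 km².
True area of sea: 16000 × cos²(3.6°) = 16000 × 0.9961 = 15940 km².
Ratio = 82530 / 15940 ≈ 5.18.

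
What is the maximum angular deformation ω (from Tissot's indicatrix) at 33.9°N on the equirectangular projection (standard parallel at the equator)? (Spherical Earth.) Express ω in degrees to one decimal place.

In the plate carrée (x = Rλ, y = Rφ), meridians are true-scale (h = 1) and parallels are stretched by k = sec φ.
At 33.9°: h = 1.000, k = 1.205; principal scales a = 1.205, b = 1.000.
sin(ω/2) = (a − b)/(a + b) = 0.2048/2.205 = 0.09289, so ω = 2 arcsin(0.09289) ≈ 10.7°.

10.7°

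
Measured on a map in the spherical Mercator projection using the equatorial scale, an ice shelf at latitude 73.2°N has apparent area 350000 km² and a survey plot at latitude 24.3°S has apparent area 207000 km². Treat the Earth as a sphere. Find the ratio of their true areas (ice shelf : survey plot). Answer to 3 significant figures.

Mercator's areal exaggeration is sec²φ; hence true area = (apparent area) · cos²φ.
True area of ice shelf: 350000 × cos²(73.2°) = 350000 × 0.08354 = 29240 km².
True area of survey plot: 207000 × cos²(24.3°) = 207000 × 0.8307 = 171900 km².
Ratio = 29240 / 171900 ≈ 0.170.

0.170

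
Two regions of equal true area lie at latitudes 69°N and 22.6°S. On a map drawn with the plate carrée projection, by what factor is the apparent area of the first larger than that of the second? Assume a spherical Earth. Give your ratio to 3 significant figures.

Plate carrée maps x = Rλ, y = Rφ. The meridian scale is h = 1 and the parallel scale is k = 1/cos φ = sec φ.
Areal scale at 69°: h·k = 1.000 × 2.790 = 2.790.
Areal scale at 22.6°: h·k = 1.000 × 1.083 = 1.083.
Ratio = 2.790/1.083 ≈ 2.58.

2.58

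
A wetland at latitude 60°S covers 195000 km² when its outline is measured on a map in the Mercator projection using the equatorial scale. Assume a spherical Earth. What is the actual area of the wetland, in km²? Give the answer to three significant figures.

For Mercator, h = k = sec φ (a conformal cylindrical projection has a single point scale, 1/cos φ).
Areal scale = k² = sec²φ = 1/cos²(60°) = 1/0.5000² = 4.000.
True area = apparent / (areal scale) = 195000 / 4.000 ≈ 48800 km².

48800 km²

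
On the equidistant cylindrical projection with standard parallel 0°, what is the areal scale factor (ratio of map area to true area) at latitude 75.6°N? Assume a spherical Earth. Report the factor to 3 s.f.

4.02

For the equirectangular projection with φ₀ = 0 (plate carrée), h = 1 along meridians and k = sec φ along parallels.
Areal scale = h·k = 1 × sec φ; at 75.6°, h = 1.000, k = 4.021, so h·k = 4.021.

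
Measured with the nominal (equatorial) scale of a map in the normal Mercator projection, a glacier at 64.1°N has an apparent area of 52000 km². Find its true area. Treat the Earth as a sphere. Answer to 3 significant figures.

For Mercator, h = k = sec φ (a conformal cylindrical projection has a single point scale, 1/cos φ).
Areal scale = k² = sec²φ = 1/cos²(64.1°) = 1/0.4368² = 5.241.
True area = apparent / (areal scale) = 52000 / 5.241 ≈ 9920 km².

9920 km²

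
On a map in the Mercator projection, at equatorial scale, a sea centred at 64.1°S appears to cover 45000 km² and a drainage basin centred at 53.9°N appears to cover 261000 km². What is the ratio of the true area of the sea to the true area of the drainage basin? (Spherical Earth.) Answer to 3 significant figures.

0.0948

Since Mercator area scale is 1/cos²φ, the true area equals the apparent area multiplied by cos²φ.
True area of sea: 45000 × cos²(64.1°) = 45000 × 0.1908 = 8586 km².
True area of drainage basin: 261000 × cos²(53.9°) = 261000 × 0.3472 = 90610 km².
Ratio = 8586 / 90610 ≈ 0.0948.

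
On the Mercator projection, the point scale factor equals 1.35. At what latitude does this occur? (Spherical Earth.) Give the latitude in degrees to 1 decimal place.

42.2°

Mercator scale is k = sec φ = 1/cos φ.
1/cos φ = 1.35  ⇒  cos φ = 0.7407  ⇒  φ = arccos(0.7407) ≈ 42.2°.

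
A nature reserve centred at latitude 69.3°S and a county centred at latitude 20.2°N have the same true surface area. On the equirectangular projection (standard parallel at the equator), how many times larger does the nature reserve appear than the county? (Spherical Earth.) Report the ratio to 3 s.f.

For the equirectangular projection with φ₀ = 0 (plate carrée), h = 1 along meridians and k = sec φ along parallels.
Areal scale at 69.3°: h·k = 1.000 × 2.829 = 2.829.
Areal scale at 20.2°: h·k = 1.000 × 1.066 = 1.066.
Ratio = 2.829/1.066 ≈ 2.66.

2.66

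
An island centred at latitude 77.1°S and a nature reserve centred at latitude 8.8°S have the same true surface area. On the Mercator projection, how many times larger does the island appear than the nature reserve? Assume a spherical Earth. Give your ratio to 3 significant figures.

19.6

Mercator areal scale is sec²φ.
At 77.1°: sec²(77.1°) = 1/0.2233² = 20.06.
At 8.8°: sec²(8.8°) = 1/0.9882² = 1.024.
Ratio = 20.06/1.024 = cos²(8.8°)/cos²(77.1°) ≈ 19.6.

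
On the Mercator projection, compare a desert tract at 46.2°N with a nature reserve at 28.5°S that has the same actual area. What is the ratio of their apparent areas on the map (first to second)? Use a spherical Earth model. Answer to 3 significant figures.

1.61

On Mercator, area is exaggerated by sec²φ = 1/cos²φ.
At 46.2°: sec²(46.2°) = 1/0.6921² = 2.087.
At 28.5°: sec²(28.5°) = 1/0.8788² = 1.295.
Ratio = 2.087/1.295 = cos²(28.5°)/cos²(46.2°) ≈ 1.61.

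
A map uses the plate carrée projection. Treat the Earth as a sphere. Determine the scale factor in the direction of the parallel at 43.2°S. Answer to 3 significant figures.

1.37

For the equirectangular projection with φ₀ = 0 (plate carrée), h = 1 along meridians and k = sec φ along parallels.
k = 1/cos 43.2° = 1/0.7290 = 1.372.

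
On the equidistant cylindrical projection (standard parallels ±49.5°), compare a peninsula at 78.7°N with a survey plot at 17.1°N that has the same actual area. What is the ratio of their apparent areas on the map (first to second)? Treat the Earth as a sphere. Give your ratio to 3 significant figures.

With standard parallel φ₀ = 49.5°, the equirectangular projection gives x = Rλ cos φ₀, y = Rφ, so h = 1 and k = cos 49.5° / cos φ.
Areal scale at 78.7°: h·k = 1.000 × 3.314 = 3.314.
Areal scale at 17.1°: h·k = 1.000 × 0.6795 = 0.6795.
Ratio = 3.314/0.6795 ≈ 4.88.

4.88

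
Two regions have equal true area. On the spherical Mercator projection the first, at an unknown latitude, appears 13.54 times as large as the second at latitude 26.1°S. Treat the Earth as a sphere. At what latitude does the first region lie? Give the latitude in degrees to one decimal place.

75.9°

For equal true areas on Mercator, apparent areas scale as sec²φ, so the ratio is cos²φ₂ / cos²φ₁.
cos²φ₂ / cos²φ₁ = 13.54  ⇒  cos φ₁ = cos 26.1° / √13.54 = 0.8980/3.680 = 0.2441.
φ₁ = arccos(0.2441) ≈ 75.9°.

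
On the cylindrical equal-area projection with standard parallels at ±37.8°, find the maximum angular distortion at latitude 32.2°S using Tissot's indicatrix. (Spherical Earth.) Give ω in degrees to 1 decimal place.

A cylindrical equal-area projection with standard parallel φ₀ has meridian scale h = cos φ / cos φ₀ and parallel scale k = cos φ₀ / cos φ (so areas are preserved, h·k = 1).
At 32.2°: h = 1.071, k = 0.9338; principal scales a = 1.071, b = 0.9338.
sin(ω/2) = (a − b)/(a + b) = 0.1371/2.005 = 0.06841, so ω = 2 arcsin(0.06841) ≈ 7.8°.

7.8°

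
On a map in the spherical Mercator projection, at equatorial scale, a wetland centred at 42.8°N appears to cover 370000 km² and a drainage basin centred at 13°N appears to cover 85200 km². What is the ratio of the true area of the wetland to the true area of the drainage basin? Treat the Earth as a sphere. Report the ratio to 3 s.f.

2.46

Since Mercator area scale is 1/cos²φ, the true area equals the apparent area multiplied by cos²φ.
True area of wetland: 370000 × cos²(42.8°) = 370000 × 0.5384 = 199200 km².
True area of drainage basin: 85200 × cos²(13°) = 85200 × 0.9494 = 80890 km².
Ratio = 199200 / 80890 ≈ 2.46.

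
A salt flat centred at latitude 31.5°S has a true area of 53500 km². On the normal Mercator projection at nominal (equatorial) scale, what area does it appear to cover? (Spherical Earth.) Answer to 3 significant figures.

73600 km²

The Mercator projection is conformal; its linear scale factor is the same in every direction and equals sec φ = 1/cos φ.
Areal scale = k² = sec²φ = 1/cos²(31.5°) = 1/0.8526² = 1.376.
Apparent area = 53500 × 1.376 ≈ 73600 km².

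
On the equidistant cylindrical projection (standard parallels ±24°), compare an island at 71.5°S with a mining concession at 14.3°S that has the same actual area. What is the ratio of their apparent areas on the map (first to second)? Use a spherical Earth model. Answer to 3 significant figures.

In the equirectangular projection with standard parallel φ₀ = 24° (x = Rλ cos φ₀, y = Rφ), meridians are true-scale (h = 1) and the parallel scale is k = cos φ₀ / cos φ.
Areal scale at 71.5°: h·k = 1.000 × 2.879 = 2.879.
Areal scale at 14.3°: h·k = 1.000 × 0.9428 = 0.9428.
Ratio = 2.879/0.9428 ≈ 3.05.

3.05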